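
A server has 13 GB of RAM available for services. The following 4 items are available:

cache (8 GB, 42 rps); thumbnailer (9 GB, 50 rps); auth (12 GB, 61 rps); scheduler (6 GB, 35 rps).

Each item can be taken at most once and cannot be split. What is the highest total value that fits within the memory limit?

Check high-value combinations within 13 GB:
- auth: memory 12, value 61
- thumbnailer: memory 9, value 50
- cache: memory 8, value 42
- scheduler: memory 6, value 35
Best: 61 rps.

61 rps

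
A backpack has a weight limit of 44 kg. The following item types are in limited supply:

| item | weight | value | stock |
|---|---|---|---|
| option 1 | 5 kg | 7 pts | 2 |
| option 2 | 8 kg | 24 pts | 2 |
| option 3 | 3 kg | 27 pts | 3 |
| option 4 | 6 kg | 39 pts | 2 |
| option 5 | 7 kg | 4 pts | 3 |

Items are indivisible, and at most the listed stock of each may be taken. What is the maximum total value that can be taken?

Top feasible selections:
- 1×option 1 + 2×option 2 + 3×option 3 + 2×option 4: weight 42, value 214
- 2×option 2 + 3×option 3 + 2×option 4 + 1×option 5: weight 44, value 211
- 2×option 2 + 3×option 3 + 2×option 4: weight 37, value 207
Best: 214 pts.

214 pts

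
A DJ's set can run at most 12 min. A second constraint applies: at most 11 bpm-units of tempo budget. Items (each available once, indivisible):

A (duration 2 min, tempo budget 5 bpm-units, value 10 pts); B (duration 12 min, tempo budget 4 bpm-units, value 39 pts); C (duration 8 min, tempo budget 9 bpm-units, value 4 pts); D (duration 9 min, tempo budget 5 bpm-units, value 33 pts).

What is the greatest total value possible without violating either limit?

Feasible sets respecting both limits:
- A+D: duration 11, tempo budget 10, value 43
- B: duration 12, tempo budget 4, value 39
- D: duration 9, tempo budget 5, value 33
Best: 43 pts.

43 pts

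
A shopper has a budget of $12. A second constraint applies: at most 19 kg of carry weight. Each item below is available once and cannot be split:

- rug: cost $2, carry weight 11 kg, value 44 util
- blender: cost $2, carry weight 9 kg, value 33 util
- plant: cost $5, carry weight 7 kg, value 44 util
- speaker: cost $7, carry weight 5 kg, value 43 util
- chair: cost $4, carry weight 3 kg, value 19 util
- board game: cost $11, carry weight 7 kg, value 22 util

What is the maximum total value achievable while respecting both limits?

96 util

Feasible sets respecting both limits:
- blender+plant+chair: cost 11, carry weight 19, value 96
- rug+plant: cost 7, carry weight 18, value 88
- rug+speaker: cost 9, carry weight 16, value 87
Best: 96 util.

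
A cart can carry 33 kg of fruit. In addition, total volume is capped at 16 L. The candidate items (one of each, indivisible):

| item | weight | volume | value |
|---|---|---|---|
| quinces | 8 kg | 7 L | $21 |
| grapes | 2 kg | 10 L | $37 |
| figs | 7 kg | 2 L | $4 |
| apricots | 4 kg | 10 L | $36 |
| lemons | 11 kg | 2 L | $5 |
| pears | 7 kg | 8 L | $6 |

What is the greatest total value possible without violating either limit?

$46

Feasible sets respecting both limits:
- grapes+figs+lemons: weight 20, volume 14, value 46
- figs+apricots+lemons: weight 22, volume 14, value 45
- grapes+lemons: weight 13, volume 12, value 42
- grapes+figs: weight 9, volume 12, value 41
Best: $46.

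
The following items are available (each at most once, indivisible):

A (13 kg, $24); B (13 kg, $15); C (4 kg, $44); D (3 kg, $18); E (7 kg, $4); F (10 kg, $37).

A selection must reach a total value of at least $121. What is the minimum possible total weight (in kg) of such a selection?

30

Subsets with value ≥ 121, sorted by total weight:
- A+C+D+F: weight 30, value 123
- A+C+D+E+F: weight 37, value 127
Minimum weight: 30 kg.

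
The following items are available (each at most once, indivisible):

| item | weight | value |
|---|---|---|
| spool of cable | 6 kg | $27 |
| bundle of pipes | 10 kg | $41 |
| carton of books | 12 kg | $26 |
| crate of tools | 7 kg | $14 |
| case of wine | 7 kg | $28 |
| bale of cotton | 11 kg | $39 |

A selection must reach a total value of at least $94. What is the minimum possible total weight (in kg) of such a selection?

23

Subsets with value ≥ 94, sorted by total weight:
- spool of cable+bundle of pipes+case of wine: weight 23, value 96
- spool of cable+case of wine+bale of cotton: weight 24, value 94
Minimum weight: 23 kg.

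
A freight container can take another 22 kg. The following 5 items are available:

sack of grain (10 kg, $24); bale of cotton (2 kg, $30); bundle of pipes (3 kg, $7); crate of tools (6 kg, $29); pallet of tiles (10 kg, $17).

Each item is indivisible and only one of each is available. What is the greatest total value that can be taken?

Check high-value combinations within 22 kg:
- sack of grain+bale of cotton+bundle of pipes+crate of tools: weight 10+2+3+6=21, value 24+30+7+29=90
- sack of grain+bale of cotton+crate of tools: weight 10+2+6=18, value 24+30+29=83
- bale of cotton+bundle of pipes+crate of tools+pallet of tiles: weight 2+3+6+10=21, value 30+7+29+17=83
Best: $90.

$90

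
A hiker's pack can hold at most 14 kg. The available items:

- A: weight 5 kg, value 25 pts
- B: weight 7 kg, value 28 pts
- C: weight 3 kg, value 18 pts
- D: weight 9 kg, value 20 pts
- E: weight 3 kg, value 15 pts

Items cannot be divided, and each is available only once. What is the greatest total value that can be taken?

61 pts

Check high-value combinations within 14 kg:
- B+C+E: weight 7+3+3=13, value 28+18+15=61
- A+C+E: weight 5+3+3=11, value 25+18+15=58
- A+B: weight 5+7=12, value 25+28=53
- B+C: weight 7+3=10, value 28+18=46
- A+D: weight 5+9=14, value 25+20=45
Best: 61 pts.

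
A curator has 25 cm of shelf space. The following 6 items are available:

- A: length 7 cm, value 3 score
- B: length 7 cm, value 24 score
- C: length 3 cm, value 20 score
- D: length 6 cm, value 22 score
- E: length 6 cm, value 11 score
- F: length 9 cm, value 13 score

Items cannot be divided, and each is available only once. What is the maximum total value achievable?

Check high-value combinations within 25 cm:
- B+C+D+F: length 7+3+6+9=25, value 24+20+22+13=79
- B+C+D+E: length 7+3+6+6=22, value 24+20+22+11=77
- A+B+C+D: length 7+7+3+6=23, value 3+24+20+22=69
- B+C+E+F: length 7+3+6+9=25, value 24+20+11+13=68
Best: 79 score.

79 score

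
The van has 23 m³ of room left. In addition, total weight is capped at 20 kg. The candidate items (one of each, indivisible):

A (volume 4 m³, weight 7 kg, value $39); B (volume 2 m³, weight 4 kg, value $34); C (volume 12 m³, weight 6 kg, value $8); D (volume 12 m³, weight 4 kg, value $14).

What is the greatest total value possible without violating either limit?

Feasible sets respecting both limits:
- A+B+D: volume 18, weight 15, value 87
- A+B+C: volume 18, weight 17, value 81
- A+B: volume 6, weight 11, value 73
Best: $87.

$87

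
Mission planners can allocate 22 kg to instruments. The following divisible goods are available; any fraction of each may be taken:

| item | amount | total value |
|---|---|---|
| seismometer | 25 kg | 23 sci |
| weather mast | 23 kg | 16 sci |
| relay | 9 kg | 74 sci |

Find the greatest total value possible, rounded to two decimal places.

85.96

Take in order of value per unit:
- relay (74/9 per unit): all 9 → value 74, running total 74.00
- seismometer (23/25 per unit): 13 of 25 → value 13×23/25 = 11.9600, running total 85.96
Total 85.96.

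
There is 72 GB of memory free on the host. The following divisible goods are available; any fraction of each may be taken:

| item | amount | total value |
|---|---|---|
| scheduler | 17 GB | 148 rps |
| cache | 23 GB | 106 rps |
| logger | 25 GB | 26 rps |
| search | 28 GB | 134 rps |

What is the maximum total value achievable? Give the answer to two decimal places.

Take in order of value per unit:
- scheduler (148/17 per unit): all 17 → value 148, running total 148.00
- search (134/28 per unit): all 28 → value 134, running total 282.00
- cache (106/23 per unit): all 23 → value 106, running total 388.00
- logger (26/25 per unit): 4 of 25 → value 4×26/25 = 4.1600, running total 392.16
Total 392.16.

392.16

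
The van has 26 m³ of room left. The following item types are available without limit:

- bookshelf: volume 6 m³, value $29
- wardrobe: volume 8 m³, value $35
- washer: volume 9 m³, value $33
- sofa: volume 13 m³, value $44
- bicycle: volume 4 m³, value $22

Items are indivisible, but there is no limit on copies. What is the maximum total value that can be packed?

$139

Best value-per-unit is bicycle at 22/4; filling with it alone gives 6×22 = 132.
Optimal mix: 1×bookshelf + 5×bicycle → volume 26, value 139.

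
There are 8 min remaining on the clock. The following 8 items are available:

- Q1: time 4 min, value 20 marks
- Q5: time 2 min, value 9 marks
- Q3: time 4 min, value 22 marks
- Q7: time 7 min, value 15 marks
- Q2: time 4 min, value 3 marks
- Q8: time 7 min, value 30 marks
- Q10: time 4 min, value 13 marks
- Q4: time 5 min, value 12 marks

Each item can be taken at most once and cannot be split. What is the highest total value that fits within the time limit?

42 marks

Check high-value combinations within 8 min:
- Q1+Q3: time 4+4=8, value 20+22=42
- Q3+Q10: time 4+4=8, value 22+13=35
- Q1+Q10: time 4+4=8, value 20+13=33
Best: 42 marks.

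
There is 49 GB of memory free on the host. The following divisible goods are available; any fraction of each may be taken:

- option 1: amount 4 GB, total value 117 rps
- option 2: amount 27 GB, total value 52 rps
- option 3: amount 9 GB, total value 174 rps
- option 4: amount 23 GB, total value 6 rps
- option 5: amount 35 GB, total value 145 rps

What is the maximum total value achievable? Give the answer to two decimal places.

Take in order of value per unit:
- option 1 (117/4 per unit): all 4 → value 117, running total 117.00
- option 3 (174/9 per unit): all 9 → value 174, running total 291.00
- option 5 (145/35 per unit): all 35 → value 145, running total 436.00
- option 2 (52/27 per unit): 1 of 27 → value 1×52/27 = 1.9259, running total 437.93
Total 437.93.

437.93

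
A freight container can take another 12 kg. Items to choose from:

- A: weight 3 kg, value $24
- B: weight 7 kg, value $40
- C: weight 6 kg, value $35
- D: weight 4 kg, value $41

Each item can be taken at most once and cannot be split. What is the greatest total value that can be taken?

Check high-value combinations within 12 kg:
- B+D: weight 7+4=11, value 40+41=81
- C+D: weight 6+4=10, value 35+41=76
- A+D: weight 3+4=7, value 24+41=65
- A+B: weight 3+7=10, value 24+40=64
- A+C: weight 3+6=9, value 24+35=59
Best: $81.

$81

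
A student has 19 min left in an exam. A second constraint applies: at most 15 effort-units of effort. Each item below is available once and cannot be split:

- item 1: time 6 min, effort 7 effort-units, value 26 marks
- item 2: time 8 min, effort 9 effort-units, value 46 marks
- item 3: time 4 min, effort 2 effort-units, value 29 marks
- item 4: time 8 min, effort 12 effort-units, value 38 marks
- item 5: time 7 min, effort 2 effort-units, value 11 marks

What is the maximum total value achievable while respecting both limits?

Feasible sets respecting both limits:
- item 2+item 3+item 5: time 19, effort 13, value 86
- item 2+item 3: time 12, effort 11, value 75
- item 3+item 4: time 12, effort 14, value 67
- item 1+item 3+item 5: time 17, effort 11, value 66
Best: 86 marks.

86 marks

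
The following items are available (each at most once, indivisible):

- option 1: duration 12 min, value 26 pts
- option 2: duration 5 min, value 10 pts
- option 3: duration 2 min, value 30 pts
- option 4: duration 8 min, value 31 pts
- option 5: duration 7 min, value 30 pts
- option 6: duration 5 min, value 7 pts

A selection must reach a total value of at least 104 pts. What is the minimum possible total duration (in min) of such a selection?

Subsets with value ≥ 104, sorted by total duration:
- option 2+option 3+option 4+option 5+option 6: duration 27, value 108
- option 1+option 3+option 4+option 5: duration 29, value 117
- option 1+option 2+option 3+option 4+option 6: duration 32, value 104
Minimum duration: 27 min.

27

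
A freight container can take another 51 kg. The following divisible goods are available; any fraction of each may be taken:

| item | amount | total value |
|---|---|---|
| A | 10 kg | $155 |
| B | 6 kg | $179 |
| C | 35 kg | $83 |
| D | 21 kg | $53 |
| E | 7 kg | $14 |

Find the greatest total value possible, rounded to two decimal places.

420.20

Take in order of value per unit:
- B (179/6 per unit): all 6 → value 179, running total 179.00
- A (155/10 per unit): all 10 → value 155, running total 334.00
- D (53/21 per unit): all 21 → value 53, running total 387.00
- C (83/35 per unit): 14 of 35 → value 14×83/35 = 33.2000, running total 420.20
Total 420.20.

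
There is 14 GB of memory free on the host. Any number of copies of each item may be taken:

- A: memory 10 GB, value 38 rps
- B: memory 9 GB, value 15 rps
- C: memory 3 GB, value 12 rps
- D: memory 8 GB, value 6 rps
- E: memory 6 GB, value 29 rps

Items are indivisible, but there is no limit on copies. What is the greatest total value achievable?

Best value-per-unit is E at 29/6, and filling with it alone uses memory 2×6=12. No mix of the others beats 2×29 = 58.

58 rps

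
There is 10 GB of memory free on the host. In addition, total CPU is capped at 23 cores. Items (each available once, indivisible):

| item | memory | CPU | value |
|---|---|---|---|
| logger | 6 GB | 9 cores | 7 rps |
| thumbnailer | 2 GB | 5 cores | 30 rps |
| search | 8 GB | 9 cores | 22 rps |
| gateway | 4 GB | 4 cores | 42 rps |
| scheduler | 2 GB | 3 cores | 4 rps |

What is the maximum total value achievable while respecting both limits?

Feasible sets respecting both limits:
- thumbnailer+gateway+scheduler: memory 8, CPU 12, value 76
- thumbnailer+gateway: memory 6, CPU 9, value 72
- thumbnailer+search: memory 10, CPU 14, value 52
Best: 76 rps.

76 rps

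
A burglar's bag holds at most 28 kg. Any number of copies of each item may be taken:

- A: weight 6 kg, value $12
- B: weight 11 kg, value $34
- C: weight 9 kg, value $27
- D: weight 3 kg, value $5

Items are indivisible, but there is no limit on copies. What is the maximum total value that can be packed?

$81

Best value-per-unit is B at 34/11; filling with it alone gives 2×34 = 68.
Optimal mix: 3×C → weight 27, value 81.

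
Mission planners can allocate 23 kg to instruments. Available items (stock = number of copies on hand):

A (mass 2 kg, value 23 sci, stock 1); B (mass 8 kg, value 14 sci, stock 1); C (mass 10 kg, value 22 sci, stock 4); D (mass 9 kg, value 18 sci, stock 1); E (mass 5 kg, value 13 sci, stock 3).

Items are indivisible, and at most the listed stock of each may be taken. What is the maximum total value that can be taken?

71 sci

Top feasible selections:
- 1×A + 1×C + 2×E: mass 22, value 71
- 1×A + 1×D + 2×E: mass 21, value 67
- 1×A + 2×C: mass 22, value 67
Best: 71 sci.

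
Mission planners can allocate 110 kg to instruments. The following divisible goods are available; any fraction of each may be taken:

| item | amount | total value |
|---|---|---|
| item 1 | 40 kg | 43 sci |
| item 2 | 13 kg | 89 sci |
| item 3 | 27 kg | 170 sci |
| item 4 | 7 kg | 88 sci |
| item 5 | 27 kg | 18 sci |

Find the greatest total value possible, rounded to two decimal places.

Take in order of value per unit:
- item 4 (88/7 per unit): all 7 → value 88, running total 88.00
- item 2 (89/13 per unit): all 13 → value 89, running total 177.00
- item 3 (170/27 per unit): all 27 → value 170, running total 347.00
- item 1 (43/40 per unit): all 40 → value 43, running total 390.00
- item 5 (18/27 per unit): 23 of 27 → value 23×18/27 = 15.3333, running total 405.33
Total 405.33.

405.33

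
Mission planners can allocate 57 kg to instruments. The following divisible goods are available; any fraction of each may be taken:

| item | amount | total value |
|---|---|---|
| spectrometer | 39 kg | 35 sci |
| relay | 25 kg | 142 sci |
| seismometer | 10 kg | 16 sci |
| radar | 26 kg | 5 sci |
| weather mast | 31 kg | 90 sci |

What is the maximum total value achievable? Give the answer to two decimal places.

Take in order of value per unit:
- relay (142/25 per unit): all 25 → value 142, running total 142.00
- weather mast (90/31 per unit): all 31 → value 90, running total 232.00
- seismometer (16/10 per unit): 1 of 10 → value 1×16/10 = 1.6000, running total 233.60
Total 233.60.

233.60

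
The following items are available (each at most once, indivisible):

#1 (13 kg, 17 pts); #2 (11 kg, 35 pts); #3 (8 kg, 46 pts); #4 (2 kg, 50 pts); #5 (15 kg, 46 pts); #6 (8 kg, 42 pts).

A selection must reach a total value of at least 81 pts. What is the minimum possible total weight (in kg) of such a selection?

10

Subsets with value ≥ 81, sorted by total weight:
- #3+#4: weight 10, value 96
- #4+#6: weight 10, value 92
Minimum weight: 10 kg.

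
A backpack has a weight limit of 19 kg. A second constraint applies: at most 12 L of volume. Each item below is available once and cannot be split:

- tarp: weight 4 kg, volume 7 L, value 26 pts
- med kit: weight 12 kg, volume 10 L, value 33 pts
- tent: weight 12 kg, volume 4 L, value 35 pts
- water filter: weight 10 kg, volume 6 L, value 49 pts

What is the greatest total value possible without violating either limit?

61 pts

Feasible sets respecting both limits:
- tarp+tent: weight 16, volume 11, value 61
- water filter: weight 10, volume 6, value 49
- tent: weight 12, volume 4, value 35
Best: 61 pts.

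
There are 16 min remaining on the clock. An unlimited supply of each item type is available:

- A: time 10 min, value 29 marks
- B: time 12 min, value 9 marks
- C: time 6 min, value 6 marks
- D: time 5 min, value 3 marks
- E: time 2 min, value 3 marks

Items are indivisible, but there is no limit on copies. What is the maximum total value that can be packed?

38 marks

Best value-per-unit is A at 29/10; filling with it alone gives 1×29 = 29.
Optimal mix: 1×A + 3×E → time 16, value 38.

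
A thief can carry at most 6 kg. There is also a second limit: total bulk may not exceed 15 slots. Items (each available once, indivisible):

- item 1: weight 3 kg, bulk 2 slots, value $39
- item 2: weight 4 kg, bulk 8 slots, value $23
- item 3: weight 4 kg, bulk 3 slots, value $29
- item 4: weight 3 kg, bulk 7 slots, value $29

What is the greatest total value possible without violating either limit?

Feasible sets respecting both limits:
- item 1+item 4: weight 6, bulk 9, value 68
- item 1: weight 3, bulk 2, value 39
- item 3: weight 4, bulk 3, value 29
- item 4: weight 3, bulk 7, value 29
Best: $68.

$68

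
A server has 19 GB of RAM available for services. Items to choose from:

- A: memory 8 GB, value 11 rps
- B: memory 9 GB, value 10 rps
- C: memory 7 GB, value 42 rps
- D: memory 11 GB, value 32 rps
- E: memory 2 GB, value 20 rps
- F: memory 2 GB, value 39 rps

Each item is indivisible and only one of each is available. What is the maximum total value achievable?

This is a 0/1 knapsack; check combinations near the capacity.
- A+C+E+F: memory 8+7+2+2=19, value 11+42+20+39=112
- C+E+F: memory 7+2+2=11, value 42+20+39=101
- A+C+F: memory 8+7+2=17, value 11+42+39=92
Best: 112 rps.

112 rps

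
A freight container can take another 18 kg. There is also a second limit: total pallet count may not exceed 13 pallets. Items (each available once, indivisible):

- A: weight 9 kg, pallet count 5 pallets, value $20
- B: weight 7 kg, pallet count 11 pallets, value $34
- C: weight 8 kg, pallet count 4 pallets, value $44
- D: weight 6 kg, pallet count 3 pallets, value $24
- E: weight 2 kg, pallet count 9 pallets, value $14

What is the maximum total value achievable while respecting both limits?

Feasible sets respecting both limits:
- C+D: weight 14, pallet count 7, value 68
- A+C: weight 17, pallet count 9, value 64
- C+E: weight 10, pallet count 13, value 58
Best: $68.

$68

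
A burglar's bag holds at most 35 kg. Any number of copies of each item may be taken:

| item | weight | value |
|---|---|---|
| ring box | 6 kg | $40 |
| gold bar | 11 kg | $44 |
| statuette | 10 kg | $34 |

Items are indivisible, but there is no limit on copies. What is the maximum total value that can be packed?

$204

Best value-per-unit is ring box at 40/6; filling with it alone gives 5×40 = 200.
Optimal mix: 4×ring box + 1×gold bar → weight 35, value 204.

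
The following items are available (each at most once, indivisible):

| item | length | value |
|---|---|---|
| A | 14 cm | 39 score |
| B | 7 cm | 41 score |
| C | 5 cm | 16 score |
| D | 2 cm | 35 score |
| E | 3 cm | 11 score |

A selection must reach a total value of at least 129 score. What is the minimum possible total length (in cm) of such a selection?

Subsets with value ≥ 129, sorted by total length:
- A+B+C+D: length 28, value 131
- A+B+C+D+E: length 31, value 142
Minimum length: 28 cm.

28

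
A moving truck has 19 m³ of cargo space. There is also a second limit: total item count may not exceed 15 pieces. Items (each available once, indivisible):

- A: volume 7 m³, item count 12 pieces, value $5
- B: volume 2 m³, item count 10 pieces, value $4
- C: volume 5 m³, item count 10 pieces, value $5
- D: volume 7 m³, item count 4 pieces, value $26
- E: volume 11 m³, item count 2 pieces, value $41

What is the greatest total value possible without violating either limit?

Feasible sets respecting both limits:
- D+E: volume 18, item count 6, value 67
- A+E: volume 18, item count 14, value 46
- C+E: volume 16, item count 12, value 46
Best: $67.

$67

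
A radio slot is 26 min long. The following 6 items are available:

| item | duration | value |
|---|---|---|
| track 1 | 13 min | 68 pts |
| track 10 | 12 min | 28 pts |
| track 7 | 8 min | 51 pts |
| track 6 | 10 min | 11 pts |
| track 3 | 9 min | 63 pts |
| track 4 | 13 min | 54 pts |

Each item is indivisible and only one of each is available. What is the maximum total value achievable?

Check high-value combinations within 26 min:
- track 1+track 3: duration 13+9=22, value 68+63=131
- track 1+track 4: duration 13+13=26, value 68+54=122
- track 1+track 7: duration 13+8=21, value 68+51=119
- track 3+track 4: duration 9+13=22, value 63+54=117
Best: 131 pts.

131 pts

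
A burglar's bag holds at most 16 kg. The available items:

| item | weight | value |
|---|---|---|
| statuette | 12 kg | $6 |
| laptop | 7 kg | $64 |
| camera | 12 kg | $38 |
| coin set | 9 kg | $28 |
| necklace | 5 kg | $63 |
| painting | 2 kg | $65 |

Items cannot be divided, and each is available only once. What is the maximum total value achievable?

$192

Check high-value combinations within 16 kg:
- laptop+necklace+painting: weight 7+5+2=14, value 64+63+65=192
- coin set+necklace+painting: weight 9+5+2=16, value 28+63+65=156
- laptop+painting: weight 7+2=9, value 64+65=129
Best: $192.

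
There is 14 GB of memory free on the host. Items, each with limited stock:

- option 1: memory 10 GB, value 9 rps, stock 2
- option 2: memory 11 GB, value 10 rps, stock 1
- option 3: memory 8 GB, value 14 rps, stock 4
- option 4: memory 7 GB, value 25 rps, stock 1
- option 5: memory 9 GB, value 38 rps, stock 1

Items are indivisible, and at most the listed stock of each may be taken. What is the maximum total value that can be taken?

Best selections within memory 14 and stock limits:
- 1×option 5: memory 9, value 38
- 1×option 4: memory 7, value 25
- 1×option 3: memory 8, value 14
- 1×option 2: memory 11, value 10
Best: 38 rps.

38 rps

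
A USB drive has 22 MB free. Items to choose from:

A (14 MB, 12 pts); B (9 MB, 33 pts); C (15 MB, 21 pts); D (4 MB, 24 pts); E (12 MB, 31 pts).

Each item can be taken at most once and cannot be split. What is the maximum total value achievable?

64 pts

This is a 0/1 knapsack; check combinations near the capacity.
- B+E: size 9+12=21, value 33+31=64
- B+D: size 9+4=13, value 33+24=57
- D+E: size 4+12=16, value 24+31=55
- C+D: size 15+4=19, value 21+24=45
- A+D: size 14+4=18, value 12+24=36
Best: 64 pts.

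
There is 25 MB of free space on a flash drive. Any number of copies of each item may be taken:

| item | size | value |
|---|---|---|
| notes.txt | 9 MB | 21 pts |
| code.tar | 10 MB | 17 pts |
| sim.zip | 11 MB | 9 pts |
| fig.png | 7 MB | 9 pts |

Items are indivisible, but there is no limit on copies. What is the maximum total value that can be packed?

51 pts

Best value-per-unit is notes.txt at 21/9; filling with it alone gives 2×21 = 42.
Optimal mix: 2×notes.txt + 1×fig.png → size 25, value 51.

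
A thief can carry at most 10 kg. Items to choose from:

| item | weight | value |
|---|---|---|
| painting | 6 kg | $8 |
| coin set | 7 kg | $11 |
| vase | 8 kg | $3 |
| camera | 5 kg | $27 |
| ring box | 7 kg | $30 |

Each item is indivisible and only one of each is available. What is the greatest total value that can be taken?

This is a 0/1 knapsack; check combinations near the capacity.
- ring box: weight 7, value 30
- camera: weight 5, value 27
- coin set: weight 7, value 11
Best: $30.

$30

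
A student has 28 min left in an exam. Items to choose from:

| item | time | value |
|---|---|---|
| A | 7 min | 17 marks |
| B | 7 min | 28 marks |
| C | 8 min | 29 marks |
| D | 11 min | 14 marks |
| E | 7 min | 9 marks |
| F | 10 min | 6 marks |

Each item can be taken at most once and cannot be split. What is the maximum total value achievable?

74 marks

Check high-value combinations within 28 min:
- A+B+C: time 7+7+8=22, value 17+28+29=74
- B+C+D: time 7+8+11=26, value 28+29+14=71
- B+C+E: time 7+8+7=22, value 28+29+9=66
Best: 74 marks.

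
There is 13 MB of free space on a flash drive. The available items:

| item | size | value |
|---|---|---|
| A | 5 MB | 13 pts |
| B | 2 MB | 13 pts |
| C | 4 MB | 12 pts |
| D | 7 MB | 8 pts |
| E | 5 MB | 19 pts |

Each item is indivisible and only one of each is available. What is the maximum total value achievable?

Check high-value combinations within 13 MB:
- A+B+E: size 5+2+5=12, value 13+13+19=45
- B+C+E: size 2+4+5=11, value 13+12+19=44
- A+B+C: size 5+2+4=11, value 13+13+12=38
- B+C+D: size 2+4+7=13, value 13+12+8=33
- B+E: size 2+5=7, value 13+19=32
Best: 45 pts.

45 pts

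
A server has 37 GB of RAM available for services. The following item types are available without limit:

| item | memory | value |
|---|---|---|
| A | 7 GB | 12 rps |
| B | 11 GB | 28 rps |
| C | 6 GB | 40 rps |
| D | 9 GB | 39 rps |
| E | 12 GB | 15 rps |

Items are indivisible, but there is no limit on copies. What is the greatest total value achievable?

Best value-per-unit is C at 40/6, and filling with it alone uses memory 6×6=36. No mix of the others beats 6×40 = 240.

240 rps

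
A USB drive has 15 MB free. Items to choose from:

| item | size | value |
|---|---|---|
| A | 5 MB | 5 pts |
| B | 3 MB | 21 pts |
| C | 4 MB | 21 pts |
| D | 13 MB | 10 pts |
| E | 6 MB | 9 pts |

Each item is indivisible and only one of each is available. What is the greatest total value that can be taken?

Check high-value combinations within 15 MB:
- B+C+E: size 3+4+6=13, value 21+21+9=51
- A+B+C: size 5+3+4=12, value 5+21+21=47
- B+C: size 3+4=7, value 21+21=42
Best: 51 pts.

51 pts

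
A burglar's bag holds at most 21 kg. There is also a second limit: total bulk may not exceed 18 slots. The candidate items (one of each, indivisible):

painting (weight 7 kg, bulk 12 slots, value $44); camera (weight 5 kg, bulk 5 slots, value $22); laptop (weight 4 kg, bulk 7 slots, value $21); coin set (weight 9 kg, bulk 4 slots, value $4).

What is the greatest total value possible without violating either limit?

Feasible sets respecting both limits:
- painting+camera: weight 12, bulk 17, value 66
- painting+coin set: weight 16, bulk 16, value 48
- camera+laptop+coin set: weight 18, bulk 16, value 47
Best: $66.

$66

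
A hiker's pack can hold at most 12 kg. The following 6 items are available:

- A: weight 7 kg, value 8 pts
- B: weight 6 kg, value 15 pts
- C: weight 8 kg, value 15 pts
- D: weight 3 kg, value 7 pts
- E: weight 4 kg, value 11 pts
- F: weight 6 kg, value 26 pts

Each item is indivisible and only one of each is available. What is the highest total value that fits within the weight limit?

41 pts

Check high-value combinations within 12 kg:
- B+F: weight 6+6=12, value 15+26=41
- E+F: weight 4+6=10, value 11+26=37
- D+F: weight 3+6=9, value 7+26=33
- F: weight 6, value 26
- B+E: weight 6+4=10, value 15+11=26
Best: 41 pts.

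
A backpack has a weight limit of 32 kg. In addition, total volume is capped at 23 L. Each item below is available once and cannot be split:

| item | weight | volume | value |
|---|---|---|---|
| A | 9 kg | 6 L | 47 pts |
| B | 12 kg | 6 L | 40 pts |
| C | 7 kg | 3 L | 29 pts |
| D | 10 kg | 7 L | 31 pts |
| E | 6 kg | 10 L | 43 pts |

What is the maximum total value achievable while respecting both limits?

Feasible sets respecting both limits:
- A+B+E: weight 27, volume 22, value 130
- A+D+E: weight 25, volume 23, value 121
- A+C+E: weight 22, volume 19, value 119
- A+B+D: weight 31, volume 19, value 118
Best: 130 pts.

130 pts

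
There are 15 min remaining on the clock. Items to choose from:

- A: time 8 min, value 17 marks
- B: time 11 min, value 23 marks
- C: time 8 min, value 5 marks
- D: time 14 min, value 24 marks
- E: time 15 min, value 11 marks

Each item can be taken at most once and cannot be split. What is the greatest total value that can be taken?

Check high-value combinations within 15 min:
- D: time 14, value 24
- B: time 11, value 23
- A: time 8, value 17
Best: 24 marks.

24 marks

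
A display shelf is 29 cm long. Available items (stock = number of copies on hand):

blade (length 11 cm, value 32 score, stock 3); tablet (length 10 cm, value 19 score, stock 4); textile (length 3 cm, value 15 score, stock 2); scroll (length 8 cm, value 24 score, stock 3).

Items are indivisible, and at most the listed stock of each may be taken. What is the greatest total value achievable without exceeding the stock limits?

Top feasible selections:
- 2×blade + 2×textile: length 28, value 94
- 1×textile + 3×scroll: length 27, value 87
Best: 94 score.

94 score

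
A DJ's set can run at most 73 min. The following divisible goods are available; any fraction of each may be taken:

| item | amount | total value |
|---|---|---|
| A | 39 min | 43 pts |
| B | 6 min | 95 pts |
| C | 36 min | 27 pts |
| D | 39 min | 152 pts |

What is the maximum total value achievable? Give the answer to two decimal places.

277.87

Take in order of value per unit:
- B (95/6 per unit): all 6 → value 95, running total 95.00
- D (152/39 per unit): all 39 → value 152, running total 247.00
- A (43/39 per unit): 28 of 39 → value 28×43/39 = 30.8718, running total 277.87
Total 277.87.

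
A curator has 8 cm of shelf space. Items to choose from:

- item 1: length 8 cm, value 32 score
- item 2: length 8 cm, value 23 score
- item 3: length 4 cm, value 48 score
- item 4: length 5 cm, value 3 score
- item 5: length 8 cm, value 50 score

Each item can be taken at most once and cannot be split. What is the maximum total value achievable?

Check high-value combinations within 8 cm:
- item 5: length 8, value 50
- item 3: length 4, value 48
- item 1: length 8, value 32
- item 2: length 8, value 23
Best: 50 score.

50 score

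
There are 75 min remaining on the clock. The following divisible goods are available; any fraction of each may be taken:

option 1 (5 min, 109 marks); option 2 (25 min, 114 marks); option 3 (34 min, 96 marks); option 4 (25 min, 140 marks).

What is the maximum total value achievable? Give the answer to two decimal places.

Take in order of value per unit:
- option 1 (109/5 per unit): all 5 → value 109, running total 109.00
- option 4 (140/25 per unit): all 25 → value 140, running total 249.00
- option 2 (114/25 per unit): all 25 → value 114, running total 363.00
- option 3 (96/34 per unit): 20 of 34 → value 20×96/34 = 56.4706, running total 419.47
Total 419.47.

419.47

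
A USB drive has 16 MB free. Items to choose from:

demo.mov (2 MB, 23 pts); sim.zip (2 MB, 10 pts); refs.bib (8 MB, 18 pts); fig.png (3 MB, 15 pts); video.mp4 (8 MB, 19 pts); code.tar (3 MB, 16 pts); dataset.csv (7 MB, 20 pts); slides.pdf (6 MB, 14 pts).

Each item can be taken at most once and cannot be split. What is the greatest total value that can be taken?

78 pts

This is a 0/1 knapsack; check combinations near the capacity.
- demo.mov+sim.zip+fig.png+code.tar+slides.pdf: size 2+2+3+3+6=16, value 23+10+15+16+14=78
- demo.mov+fig.png+code.tar+dataset.csv: size 2+3+3+7=15, value 23+15+16+20=74
- demo.mov+fig.png+video.mp4+code.tar: size 2+3+8+3=16, value 23+15+19+16=73
Best: 78 pts.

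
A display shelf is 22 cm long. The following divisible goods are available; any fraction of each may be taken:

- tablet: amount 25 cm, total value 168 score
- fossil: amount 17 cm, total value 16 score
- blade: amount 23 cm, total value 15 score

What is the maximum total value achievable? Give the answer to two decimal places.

Take in order of value per unit:
- tablet (168/25 per unit): 22 of 25 → value 22×168/25 = 147.8400, running total 147.84
Total 147.84.

147.84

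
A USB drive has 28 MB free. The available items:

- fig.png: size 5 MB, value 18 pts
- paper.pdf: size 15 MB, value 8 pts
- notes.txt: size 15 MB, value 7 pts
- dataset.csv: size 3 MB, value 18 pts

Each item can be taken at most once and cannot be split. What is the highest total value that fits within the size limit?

Check high-value combinations within 28 MB:
- fig.png+paper.pdf+dataset.csv: size 5+15+3=23, value 18+8+18=44
- fig.png+notes.txt+dataset.csv: size 5+15+3=23, value 18+7+18=43
- fig.png+dataset.csv: size 5+3=8, value 18+18=36
- paper.pdf+dataset.csv: size 15+3=18, value 8+18=26
Best: 44 pts.

44 pts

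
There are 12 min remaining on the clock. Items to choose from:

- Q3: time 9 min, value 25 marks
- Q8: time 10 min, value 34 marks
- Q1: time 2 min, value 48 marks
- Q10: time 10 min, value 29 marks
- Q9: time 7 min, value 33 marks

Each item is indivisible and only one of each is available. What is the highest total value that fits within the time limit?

Check high-value combinations within 12 min:
- Q8+Q1: time 10+2=12, value 34+48=82
- Q1+Q9: time 2+7=9, value 48+33=81
- Q1+Q10: time 2+10=12, value 48+29=77
Best: 82 marks.

82 marks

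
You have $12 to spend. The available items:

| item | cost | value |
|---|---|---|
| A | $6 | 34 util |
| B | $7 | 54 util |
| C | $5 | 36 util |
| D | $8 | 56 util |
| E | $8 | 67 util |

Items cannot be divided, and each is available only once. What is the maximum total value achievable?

90 util

This is a 0/1 knapsack; check combinations near the capacity.
- B+C: cost 7+5=12, value 54+36=90
- A+C: cost 6+5=11, value 34+36=70
- E: cost 8, value 67
- D: cost 8, value 56
- B: cost 7, value 54
Best: 90 util.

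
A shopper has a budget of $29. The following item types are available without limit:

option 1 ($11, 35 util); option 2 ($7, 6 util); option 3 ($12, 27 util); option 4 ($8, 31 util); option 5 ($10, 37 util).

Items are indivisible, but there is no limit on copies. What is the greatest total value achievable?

Best value-per-unit is option 4 at 31/8; filling with it alone gives 3×31 = 93.
Optimal mix: 1×option 4 + 2×option 5 → cost 28, value 105.

105 util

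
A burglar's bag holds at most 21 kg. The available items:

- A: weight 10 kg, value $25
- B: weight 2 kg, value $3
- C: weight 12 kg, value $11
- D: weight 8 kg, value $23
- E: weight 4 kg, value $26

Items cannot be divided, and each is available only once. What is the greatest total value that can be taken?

Check high-value combinations within 21 kg:
- A+B+E: weight 10+2+4=16, value 25+3+26=54
- B+D+E: weight 2+8+4=14, value 3+23+26=52
- A+E: weight 10+4=14, value 25+26=51
Best: $54.

$54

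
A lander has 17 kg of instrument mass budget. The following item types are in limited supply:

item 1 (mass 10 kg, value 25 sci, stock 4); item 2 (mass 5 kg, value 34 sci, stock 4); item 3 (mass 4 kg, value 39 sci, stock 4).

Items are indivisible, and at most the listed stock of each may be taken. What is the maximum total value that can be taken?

Top feasible selections:
- 4×item 3: mass 16, value 156
- 1×item 2 + 3×item 3: mass 17, value 151
- 3×item 3: mass 12, value 117
Best: 156 sci.

156 sci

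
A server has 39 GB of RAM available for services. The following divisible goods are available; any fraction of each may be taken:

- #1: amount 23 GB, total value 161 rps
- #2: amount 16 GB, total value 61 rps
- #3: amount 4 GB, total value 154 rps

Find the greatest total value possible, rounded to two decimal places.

360.75

Take in order of value per unit:
- #3 (154/4 per unit): all 4 → value 154, running total 154.00
- #1 (161/23 per unit): all 23 → value 161, running total 315.00
- #2 (61/16 per unit): 12 of 16 → value 12×61/16 = 45.7500, running total 360.75
Total 360.75.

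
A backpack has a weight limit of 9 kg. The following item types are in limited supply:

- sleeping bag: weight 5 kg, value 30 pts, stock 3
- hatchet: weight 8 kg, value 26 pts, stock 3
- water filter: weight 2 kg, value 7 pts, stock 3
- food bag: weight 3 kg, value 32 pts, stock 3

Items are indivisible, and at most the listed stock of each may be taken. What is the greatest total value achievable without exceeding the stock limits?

Best selections within weight 9 and stock limits:
- 3×food bag: weight 9, value 96
- 1×water filter + 2×food bag: weight 8, value 71
Best: 96 pts.

96 pts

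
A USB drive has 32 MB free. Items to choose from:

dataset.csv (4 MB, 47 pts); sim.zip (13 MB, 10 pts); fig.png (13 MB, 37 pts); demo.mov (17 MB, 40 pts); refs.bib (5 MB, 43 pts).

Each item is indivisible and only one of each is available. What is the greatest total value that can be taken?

Check high-value combinations within 32 MB:
- dataset.csv+demo.mov+refs.bib: size 4+17+5=26, value 47+40+43=130
- dataset.csv+fig.png+refs.bib: size 4+13+5=22, value 47+37+43=127
- dataset.csv+sim.zip+refs.bib: size 4+13+5=22, value 47+10+43=100
- dataset.csv+sim.zip+fig.png: size 4+13+13=30, value 47+10+37=94
- dataset.csv+refs.bib: size 4+5=9, value 47+43=90
Best: 130 pts.

130 pts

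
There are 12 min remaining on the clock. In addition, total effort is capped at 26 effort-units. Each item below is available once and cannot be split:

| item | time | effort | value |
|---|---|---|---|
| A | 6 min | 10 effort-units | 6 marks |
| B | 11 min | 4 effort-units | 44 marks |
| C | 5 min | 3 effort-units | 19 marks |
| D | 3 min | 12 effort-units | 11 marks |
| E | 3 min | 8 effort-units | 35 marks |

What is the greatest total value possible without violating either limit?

Feasible sets respecting both limits:
- C+D+E: time 11, effort 23, value 65
- C+E: time 8, effort 11, value 54
- D+E: time 6, effort 20, value 46
- B: time 11, effort 4, value 44
Best: 65 marks.

65 marks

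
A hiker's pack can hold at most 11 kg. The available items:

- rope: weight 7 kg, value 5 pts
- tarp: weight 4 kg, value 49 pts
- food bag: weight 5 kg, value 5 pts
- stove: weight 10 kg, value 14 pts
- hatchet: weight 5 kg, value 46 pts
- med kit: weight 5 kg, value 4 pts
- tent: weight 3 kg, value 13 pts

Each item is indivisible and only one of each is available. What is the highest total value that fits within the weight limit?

Check high-value combinations within 11 kg:
- tarp+hatchet: weight 4+5=9, value 49+46=95
- tarp+tent: weight 4+3=7, value 49+13=62
- hatchet+tent: weight 5+3=8, value 46+13=59
- tarp+food bag: weight 4+5=9, value 49+5=54
- rope+tarp: weight 7+4=11, value 5+49=54
Best: 95 pts.

95 pts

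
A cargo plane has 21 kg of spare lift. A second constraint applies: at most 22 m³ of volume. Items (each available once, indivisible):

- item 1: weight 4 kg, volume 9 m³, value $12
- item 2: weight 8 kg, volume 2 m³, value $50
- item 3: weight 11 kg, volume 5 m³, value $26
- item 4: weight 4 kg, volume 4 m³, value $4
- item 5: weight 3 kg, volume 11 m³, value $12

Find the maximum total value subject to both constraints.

$76

Feasible sets respecting both limits:
- item 2+item 3: weight 19, volume 7, value 76
- item 1+item 2+item 5: weight 15, volume 22, value 74
- item 1+item 2+item 4: weight 16, volume 15, value 66
Best: $76.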